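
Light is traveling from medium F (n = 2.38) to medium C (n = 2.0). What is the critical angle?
θc = arcsin(n₂/n₁) = 57.18°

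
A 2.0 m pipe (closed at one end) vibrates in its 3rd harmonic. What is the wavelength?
λₙ = 4L/n = 2.667 m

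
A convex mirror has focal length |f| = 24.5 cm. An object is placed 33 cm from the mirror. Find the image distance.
f = −24.5 cm (convex); 1/di = 1/f − 1/do → di = -14.06 cm (virtual image, behind mirror)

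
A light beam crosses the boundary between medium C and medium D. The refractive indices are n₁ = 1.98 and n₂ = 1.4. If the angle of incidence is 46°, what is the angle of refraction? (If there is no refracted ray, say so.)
sin θ₂ = (n₁/n₂)·sin θ₁ = 1.017 > 1, so there is no refracted ray — the light undergoes total internal reflection.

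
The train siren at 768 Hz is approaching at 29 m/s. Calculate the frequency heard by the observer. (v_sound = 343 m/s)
f_obs = f·v/(v − v_s) = 838.9 Hz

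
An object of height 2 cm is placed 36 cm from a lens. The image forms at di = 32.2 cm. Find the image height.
hi = (-di/do) × ho = -1.789 cm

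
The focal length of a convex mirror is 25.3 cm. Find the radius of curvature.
R = 2|f| = 50.6 cm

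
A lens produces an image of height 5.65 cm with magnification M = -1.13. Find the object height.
ho = |hi|/|M| = 5 cm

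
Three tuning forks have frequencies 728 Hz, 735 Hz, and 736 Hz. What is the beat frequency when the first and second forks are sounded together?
7 Hz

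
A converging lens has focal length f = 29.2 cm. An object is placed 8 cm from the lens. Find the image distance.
1/di = 1/f − 1/do → di = -11.02 cm (virtual image)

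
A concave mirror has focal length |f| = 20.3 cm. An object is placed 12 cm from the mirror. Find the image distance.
f = +20.3 cm (concave); 1/di = 1/f − 1/do → di = -29.35 cm (virtual image, behind mirror)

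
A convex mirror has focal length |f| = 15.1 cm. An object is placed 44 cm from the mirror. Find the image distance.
f = −15.1 cm (convex); 1/di = 1/f − 1/do → di = -11.24 cm (virtual image, behind mirror)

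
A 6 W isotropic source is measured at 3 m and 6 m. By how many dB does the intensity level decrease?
Δβ = 20·log₁₀(r₂/r₁) = 6.021 dB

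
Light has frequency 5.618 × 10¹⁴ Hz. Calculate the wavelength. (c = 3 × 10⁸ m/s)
λ = c/f = 534 nm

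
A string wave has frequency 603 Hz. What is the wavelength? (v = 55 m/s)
λ = v/f = 0.09121 m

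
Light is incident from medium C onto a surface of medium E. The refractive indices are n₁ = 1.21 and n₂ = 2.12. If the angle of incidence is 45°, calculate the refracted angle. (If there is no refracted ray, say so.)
sin θ₂ = (n₁/n₂)·sin θ₁ = 0.4036 → θ₂ = 23.8°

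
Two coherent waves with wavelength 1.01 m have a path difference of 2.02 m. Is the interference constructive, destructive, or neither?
constructive — path difference = 2λ, a whole number of wavelengths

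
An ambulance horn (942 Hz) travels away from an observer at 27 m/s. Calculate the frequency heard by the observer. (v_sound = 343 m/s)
f_obs = f·v/(v + v_s) = 873.3 Hz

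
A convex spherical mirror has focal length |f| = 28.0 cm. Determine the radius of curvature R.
R = 2|f| = 56 cm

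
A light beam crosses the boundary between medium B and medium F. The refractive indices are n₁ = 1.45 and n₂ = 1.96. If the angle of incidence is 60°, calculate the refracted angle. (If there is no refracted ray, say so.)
sin θ₂ = (n₁/n₂)·sin θ₁ = 0.6407 → θ₂ = 39.84°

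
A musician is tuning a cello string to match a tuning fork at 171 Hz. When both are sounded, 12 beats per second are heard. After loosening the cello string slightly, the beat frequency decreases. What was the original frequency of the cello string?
183 Hz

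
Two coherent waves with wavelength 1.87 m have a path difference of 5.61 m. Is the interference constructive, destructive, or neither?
constructive — path difference = 3λ, a whole number of wavelengths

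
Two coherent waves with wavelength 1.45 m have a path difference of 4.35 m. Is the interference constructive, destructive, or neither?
constructive — path difference = 3λ, a whole number of wavelengths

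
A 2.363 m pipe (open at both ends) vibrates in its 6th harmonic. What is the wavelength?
λₙ = 2L/n = 0.7877 m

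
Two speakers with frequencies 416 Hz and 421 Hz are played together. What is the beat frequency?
5 Hz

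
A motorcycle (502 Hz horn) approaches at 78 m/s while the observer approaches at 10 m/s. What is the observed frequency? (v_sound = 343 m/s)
f_obs = f·(v + v_o)/(v − v_s) = 668.7 Hz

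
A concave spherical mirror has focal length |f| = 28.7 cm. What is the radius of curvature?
R = 2|f| = 57.4 cm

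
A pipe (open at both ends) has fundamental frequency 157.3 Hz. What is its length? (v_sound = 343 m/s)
L = v/(2f₁) = 1.09 m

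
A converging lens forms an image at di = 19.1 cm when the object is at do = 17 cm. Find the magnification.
M = −di/do = -1.124 (inverted image)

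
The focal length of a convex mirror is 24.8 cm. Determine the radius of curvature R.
R = 2|f| = 49.6 cm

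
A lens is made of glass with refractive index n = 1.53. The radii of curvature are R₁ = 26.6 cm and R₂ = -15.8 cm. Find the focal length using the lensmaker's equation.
1/f = (n − 1)(1/R₁ − 1/R₂) → f = 18.7 cm (converging lens)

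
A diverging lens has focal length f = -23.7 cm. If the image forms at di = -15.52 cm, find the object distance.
1/do = 1/f − 1/di → do = 44.97 cm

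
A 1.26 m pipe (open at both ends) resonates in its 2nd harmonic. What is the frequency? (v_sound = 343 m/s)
fₙ = nv/(2L) = 272.2 Hz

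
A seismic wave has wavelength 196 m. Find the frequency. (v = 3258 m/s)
f = v/λ = 16.62 Hz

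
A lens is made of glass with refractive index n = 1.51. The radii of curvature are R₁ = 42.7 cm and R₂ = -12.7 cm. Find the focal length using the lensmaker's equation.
1/f = (n − 1)(1/R₁ − 1/R₂) → f = 19.19 cm (converging lens)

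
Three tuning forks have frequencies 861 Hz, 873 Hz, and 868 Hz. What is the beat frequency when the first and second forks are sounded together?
12 Hz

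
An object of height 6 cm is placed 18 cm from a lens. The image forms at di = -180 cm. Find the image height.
hi = (-di/do) × ho = 60 cm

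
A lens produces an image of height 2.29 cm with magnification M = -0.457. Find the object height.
ho = |hi|/|M| = 5.011 cm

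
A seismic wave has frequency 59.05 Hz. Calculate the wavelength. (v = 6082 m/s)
λ = v/f = 103 m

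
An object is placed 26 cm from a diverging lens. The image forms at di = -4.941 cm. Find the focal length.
1/f = 1/do + 1/di → f = -6.1 cm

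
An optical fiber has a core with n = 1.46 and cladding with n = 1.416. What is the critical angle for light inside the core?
θc = arcsin(n_cladding/n_core) = 75.9°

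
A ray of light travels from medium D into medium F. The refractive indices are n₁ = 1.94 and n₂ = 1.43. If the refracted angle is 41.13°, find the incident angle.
sin θ₁ = (n₂/n₁)·sin θ₂ → θ₁ = 29°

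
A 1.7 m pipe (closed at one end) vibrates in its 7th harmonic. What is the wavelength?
λₙ = 4L/n = 0.9714 m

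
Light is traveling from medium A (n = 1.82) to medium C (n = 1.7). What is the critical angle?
θc = arcsin(n₂/n₁) = 69.08°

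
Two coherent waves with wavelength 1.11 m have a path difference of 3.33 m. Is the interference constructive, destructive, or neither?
constructive — path difference = 3λ, a whole number of wavelengths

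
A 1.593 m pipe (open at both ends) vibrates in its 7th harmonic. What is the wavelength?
λₙ = 2L/n = 0.4551 m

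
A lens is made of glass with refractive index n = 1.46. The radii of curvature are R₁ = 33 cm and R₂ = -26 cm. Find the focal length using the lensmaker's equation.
1/f = (n − 1)(1/R₁ − 1/R₂) → f = 31.61 cm (converging lens)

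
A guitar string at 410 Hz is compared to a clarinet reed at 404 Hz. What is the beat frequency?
6 Hz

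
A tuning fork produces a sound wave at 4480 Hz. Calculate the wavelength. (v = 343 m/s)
λ = v/f = 0.07656 m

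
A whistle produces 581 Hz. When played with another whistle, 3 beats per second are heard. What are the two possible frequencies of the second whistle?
f₂ = 581 ± 3 Hz → 584 Hz or 578 Hz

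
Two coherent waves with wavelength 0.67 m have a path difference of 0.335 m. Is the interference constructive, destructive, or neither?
destructive — path difference = 0.5λ, an odd multiple of λ/2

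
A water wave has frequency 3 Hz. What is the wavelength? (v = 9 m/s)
λ = v/f = 3 m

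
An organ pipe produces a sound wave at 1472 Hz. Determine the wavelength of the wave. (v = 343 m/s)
λ = v/f = 0.233 m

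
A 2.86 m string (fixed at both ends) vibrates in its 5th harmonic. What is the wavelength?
λₙ = 2L/n = 1.144 m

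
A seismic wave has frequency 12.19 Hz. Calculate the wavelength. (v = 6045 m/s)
λ = v/f = 495.9 m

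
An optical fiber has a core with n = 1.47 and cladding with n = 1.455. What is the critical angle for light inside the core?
θc = arcsin(n_cladding/n_core) = 81.81°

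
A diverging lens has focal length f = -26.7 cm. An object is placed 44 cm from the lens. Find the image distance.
1/di = 1/f − 1/do → di = -16.62 cm (virtual image)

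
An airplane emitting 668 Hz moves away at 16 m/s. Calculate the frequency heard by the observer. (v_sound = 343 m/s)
f_obs = f·v/(v + v_s) = 638.2 Hz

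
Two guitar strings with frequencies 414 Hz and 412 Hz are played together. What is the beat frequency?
2 Hz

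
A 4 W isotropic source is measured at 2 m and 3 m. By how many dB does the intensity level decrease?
Δβ = 20·log₁₀(r₂/r₁) = 3.522 dB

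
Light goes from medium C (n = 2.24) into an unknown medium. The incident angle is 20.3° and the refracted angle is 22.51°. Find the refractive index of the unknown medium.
n₂ = n₁·sin θ₁ / sin θ₂ = 2.03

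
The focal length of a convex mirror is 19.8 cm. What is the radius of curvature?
R = 2|f| = 39.6 cm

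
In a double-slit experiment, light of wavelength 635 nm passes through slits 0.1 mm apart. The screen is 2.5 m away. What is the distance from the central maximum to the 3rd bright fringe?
y = mλL/d = 47.62 mm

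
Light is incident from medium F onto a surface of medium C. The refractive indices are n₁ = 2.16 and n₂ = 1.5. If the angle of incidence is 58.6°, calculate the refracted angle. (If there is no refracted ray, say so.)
sin θ₂ = (n₁/n₂)·sin θ₁ = 1.229 > 1, so there is no refracted ray — the light undergoes total internal reflection.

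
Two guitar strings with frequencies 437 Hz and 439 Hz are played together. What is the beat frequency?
2 Hz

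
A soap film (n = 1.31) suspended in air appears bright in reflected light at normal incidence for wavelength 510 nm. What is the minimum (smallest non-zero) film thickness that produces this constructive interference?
2nt = (m − ½)λ with m = 1 → t = (m − ½)λ/(2n) = 97.33 nm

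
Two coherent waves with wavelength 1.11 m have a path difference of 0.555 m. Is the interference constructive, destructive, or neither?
destructive — path difference = 0.5λ, an odd multiple of λ/2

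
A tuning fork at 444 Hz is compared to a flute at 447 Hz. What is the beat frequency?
3 Hz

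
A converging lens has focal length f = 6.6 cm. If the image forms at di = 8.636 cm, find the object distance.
1/do = 1/f − 1/di → do = 27.99 cm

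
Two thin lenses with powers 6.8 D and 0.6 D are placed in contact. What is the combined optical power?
P_total = P₁ + P₂ = 7.4 D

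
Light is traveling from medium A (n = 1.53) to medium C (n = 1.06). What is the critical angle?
θc = arcsin(n₂/n₁) = 43.85°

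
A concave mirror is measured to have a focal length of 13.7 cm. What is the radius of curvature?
R = 2|f| = 27.4 cm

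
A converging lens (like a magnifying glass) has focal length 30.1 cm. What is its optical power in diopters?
P = 1/f = 3.322 D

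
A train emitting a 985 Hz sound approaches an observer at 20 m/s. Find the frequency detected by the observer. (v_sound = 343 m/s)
f_obs = f·v/(v − v_s) = 1046 Hz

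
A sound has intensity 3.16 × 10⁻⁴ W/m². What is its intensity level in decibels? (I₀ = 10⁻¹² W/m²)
β = 10·log₁₀(I/I₀) = 85 dB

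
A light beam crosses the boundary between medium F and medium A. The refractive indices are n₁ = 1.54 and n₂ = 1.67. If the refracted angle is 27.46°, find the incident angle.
sin θ₁ = (n₂/n₁)·sin θ₂ → θ₁ = 30°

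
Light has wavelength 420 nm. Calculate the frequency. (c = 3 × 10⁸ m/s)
f = c/λ = 7.143 × 10¹⁴ Hz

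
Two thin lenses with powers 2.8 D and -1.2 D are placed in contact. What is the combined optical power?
P_total = P₁ + P₂ = 1.6 D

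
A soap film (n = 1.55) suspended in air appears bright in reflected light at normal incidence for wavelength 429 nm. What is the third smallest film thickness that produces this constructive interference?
2nt = (m − ½)λ with m = 3 → t = (m − ½)λ/(2n) = 346 nm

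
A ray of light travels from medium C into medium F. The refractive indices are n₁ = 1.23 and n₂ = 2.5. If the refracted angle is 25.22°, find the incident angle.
sin θ₁ = (n₂/n₁)·sin θ₂ → θ₁ = 60°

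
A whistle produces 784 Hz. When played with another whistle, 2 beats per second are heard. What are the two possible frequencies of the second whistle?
f₂ = 784 ± 2 Hz → 786 Hz or 782 Hz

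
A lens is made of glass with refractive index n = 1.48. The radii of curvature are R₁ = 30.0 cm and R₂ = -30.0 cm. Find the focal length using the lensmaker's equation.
1/f = (n − 1)(1/R₁ − 1/R₂) → f = 31.25 cm (converging lens)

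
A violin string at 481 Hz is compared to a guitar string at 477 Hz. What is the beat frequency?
4 Hz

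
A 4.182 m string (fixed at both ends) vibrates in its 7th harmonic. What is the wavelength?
λₙ = 2L/n = 1.195 m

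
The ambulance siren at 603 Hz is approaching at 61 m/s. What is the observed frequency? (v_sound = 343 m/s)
f_obs = f·v/(v − v_s) = 733.4 Hz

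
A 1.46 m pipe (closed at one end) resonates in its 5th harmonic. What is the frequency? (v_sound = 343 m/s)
fₙ = nv/(4L) = 293.7 Hz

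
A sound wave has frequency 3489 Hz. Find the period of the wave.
T = 1/f = 2.866 × 10⁻⁴ s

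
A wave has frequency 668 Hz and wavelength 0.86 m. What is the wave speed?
v = fλ = 574.5 m/s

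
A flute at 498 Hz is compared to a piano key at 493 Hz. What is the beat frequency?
5 Hz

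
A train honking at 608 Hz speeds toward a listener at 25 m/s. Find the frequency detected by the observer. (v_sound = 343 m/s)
f_obs = f·v/(v − v_s) = 655.8 Hz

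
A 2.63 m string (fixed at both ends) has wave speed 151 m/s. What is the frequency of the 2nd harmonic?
fₙ = nv/(2L) = 57.41 Hz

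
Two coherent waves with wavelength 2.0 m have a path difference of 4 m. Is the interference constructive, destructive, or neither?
constructive — path difference = 2λ, a whole number of wavelengths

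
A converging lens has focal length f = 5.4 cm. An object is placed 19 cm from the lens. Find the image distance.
1/di = 1/f − 1/do → di = 7.544 cm (real image)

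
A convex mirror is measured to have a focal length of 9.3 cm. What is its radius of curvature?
R = 2|f| = 18.6 cm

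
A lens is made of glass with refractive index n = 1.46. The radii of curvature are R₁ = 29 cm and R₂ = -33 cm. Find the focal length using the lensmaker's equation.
1/f = (n − 1)(1/R₁ − 1/R₂) → f = 33.56 cm (converging lens)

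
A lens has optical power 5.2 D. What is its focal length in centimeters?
f = 1/P = 19.23 cm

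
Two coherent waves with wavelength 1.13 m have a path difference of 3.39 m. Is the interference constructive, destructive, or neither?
constructive — path difference = 3λ, a whole number of wavelengths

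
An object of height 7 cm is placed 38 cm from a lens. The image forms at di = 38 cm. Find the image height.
hi = (-di/do) × ho = -7 cm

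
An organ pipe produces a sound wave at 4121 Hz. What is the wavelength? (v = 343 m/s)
λ = v/f = 0.08323 m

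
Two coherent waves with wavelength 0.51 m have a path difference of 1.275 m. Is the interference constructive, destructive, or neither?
destructive — path difference = 2.5λ, an odd multiple of λ/2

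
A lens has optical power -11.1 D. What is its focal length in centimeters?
f = 1/P = -9.009 cm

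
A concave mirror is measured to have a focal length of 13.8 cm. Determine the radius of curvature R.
R = 2|f| = 27.6 cm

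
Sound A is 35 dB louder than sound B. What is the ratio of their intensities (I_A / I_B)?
I_A/I_B = 10^(Δβ/10) = 3162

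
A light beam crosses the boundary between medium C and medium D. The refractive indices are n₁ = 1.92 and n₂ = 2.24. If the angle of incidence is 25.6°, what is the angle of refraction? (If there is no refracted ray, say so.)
sin θ₂ = (n₁/n₂)·sin θ₁ = 0.3704 → θ₂ = 21.74°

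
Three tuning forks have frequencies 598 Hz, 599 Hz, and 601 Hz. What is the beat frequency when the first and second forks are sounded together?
1 Hz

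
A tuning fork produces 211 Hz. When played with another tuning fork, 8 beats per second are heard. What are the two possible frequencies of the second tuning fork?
f₂ = 211 ± 8 Hz → 219 Hz or 203 Hz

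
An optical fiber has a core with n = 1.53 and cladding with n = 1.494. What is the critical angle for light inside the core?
θc = arcsin(n_cladding/n_core) = 77.55°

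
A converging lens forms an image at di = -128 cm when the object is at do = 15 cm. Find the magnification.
M = −di/do = 8.533 (upright image)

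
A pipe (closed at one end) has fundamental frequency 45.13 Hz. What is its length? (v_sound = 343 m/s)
L = v/(4f₁) = 1.9 m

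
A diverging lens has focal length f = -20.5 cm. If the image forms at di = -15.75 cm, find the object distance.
1/do = 1/f − 1/di → do = 67.97 cm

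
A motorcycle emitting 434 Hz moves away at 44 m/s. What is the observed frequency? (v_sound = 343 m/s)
f_obs = f·v/(v + v_s) = 384.7 Hz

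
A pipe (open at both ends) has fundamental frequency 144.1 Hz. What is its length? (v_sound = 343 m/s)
L = v/(2f₁) = 1.19 m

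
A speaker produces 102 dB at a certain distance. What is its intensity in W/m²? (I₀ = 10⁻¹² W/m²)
I = I₀·10^(β/10) = 1.58 × 10⁻² W/m²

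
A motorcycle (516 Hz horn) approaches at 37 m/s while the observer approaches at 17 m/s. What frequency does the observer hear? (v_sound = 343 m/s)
f_obs = f·(v + v_o)/(v − v_s) = 607.1 Hz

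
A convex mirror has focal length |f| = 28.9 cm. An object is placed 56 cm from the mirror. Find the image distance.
f = −28.9 cm (convex); 1/di = 1/f − 1/do → di = -19.06 cm (virtual image, behind mirror)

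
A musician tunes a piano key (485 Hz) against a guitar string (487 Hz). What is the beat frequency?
2 Hz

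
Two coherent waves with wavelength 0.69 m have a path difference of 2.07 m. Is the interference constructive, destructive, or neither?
constructive — path difference = 3λ, a whole number of wavelengths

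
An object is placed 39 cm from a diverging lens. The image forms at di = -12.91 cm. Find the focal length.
1/f = 1/do + 1/di → f = -19.3 cm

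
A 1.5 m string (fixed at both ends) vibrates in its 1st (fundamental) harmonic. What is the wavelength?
λₙ = 2L/n = 3 m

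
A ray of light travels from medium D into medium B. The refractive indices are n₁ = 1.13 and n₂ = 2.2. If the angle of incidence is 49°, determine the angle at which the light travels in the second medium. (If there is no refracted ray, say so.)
sin θ₂ = (n₁/n₂)·sin θ₁ = 0.3876 → θ₂ = 22.81°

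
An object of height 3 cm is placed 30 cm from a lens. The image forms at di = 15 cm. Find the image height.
hi = (-di/do) × ho = -1.5 cm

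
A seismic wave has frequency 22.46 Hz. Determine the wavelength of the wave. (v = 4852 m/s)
λ = v/f = 216 m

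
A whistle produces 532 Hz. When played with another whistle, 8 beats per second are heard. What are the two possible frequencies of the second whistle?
f₂ = 532 ± 8 Hz → 540 Hz or 524 Hz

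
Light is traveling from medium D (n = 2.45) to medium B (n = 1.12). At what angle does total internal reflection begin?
θc = arcsin(n₂/n₁) = 27.2°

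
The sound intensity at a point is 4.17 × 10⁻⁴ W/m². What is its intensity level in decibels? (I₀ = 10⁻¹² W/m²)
β = 10·log₁₀(I/I₀) = 86.2 dB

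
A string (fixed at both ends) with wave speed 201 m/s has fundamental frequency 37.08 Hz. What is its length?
L = v/(2f₁) = 2.71 m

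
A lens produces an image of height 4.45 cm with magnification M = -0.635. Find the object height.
ho = |hi|/|M| = 7.008 cm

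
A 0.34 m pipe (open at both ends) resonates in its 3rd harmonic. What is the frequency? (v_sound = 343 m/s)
fₙ = nv/(2L) = 1513 Hz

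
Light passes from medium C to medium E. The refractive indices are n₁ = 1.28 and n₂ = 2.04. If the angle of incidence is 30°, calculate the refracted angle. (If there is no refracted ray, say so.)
sin θ₂ = (n₁/n₂)·sin θ₁ = 0.3137 → θ₂ = 18.28°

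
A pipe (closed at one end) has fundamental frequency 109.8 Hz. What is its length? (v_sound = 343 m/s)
L = v/(4f₁) = 0.781 m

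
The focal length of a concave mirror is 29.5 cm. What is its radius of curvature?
R = 2|f| = 59 cm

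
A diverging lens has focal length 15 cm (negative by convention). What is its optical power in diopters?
P = 1/f = -6.667 D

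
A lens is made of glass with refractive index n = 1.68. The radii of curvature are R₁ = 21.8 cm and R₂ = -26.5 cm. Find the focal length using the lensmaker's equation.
1/f = (n − 1)(1/R₁ − 1/R₂) → f = 17.59 cm (converging lens)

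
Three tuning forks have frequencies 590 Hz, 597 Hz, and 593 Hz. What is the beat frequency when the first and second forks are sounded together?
7 Hz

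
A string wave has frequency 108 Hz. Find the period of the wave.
T = 1/f = 0.009259 s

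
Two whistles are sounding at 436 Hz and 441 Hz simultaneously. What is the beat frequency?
5 Hz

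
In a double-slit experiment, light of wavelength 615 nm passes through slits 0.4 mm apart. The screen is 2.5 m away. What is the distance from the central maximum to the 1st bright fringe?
y = mλL/d = 3.844 mm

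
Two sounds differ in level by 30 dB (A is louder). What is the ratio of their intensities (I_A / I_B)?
I_A/I_B = 10^(Δβ/10) = 1000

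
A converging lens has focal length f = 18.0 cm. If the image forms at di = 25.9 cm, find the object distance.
1/do = 1/f − 1/di → do = 59.01 cm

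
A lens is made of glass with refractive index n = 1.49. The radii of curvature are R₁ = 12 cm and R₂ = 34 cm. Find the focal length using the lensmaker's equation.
1/f = (n − 1)(1/R₁ − 1/R₂) → f = 37.85 cm (converging lens)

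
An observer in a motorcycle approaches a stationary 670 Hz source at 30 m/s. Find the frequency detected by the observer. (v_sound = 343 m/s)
f_obs = f·(v + v_o)/v = 728.6 Hz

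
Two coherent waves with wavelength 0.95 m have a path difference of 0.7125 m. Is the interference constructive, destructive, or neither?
neither (partial) — path difference = 0.75λ, neither a whole number of wavelengths nor an odd multiple of λ/2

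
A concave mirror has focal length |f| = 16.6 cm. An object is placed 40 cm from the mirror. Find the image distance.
f = +16.6 cm (concave); 1/di = 1/f − 1/do → di = 28.38 cm (real image, in front of mirror)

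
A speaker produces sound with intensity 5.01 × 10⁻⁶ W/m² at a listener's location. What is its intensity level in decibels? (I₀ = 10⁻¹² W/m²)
β = 10·log₁₀(I/I₀) = 67 dB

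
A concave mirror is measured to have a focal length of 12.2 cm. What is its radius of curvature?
R = 2|f| = 24.4 cm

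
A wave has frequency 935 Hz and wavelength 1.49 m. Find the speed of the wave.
v = fλ = 1393 m/s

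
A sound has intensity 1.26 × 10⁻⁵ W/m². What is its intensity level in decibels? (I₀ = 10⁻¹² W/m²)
β = 10·log₁₀(I/I₀) = 71 dB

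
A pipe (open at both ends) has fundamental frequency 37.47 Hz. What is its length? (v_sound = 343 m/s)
L = v/(2f₁) = 4.577 m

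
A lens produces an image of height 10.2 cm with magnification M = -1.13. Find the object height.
ho = |hi|/|M| = 9.027 cm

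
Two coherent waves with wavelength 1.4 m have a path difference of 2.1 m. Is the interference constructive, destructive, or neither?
destructive — path difference = 1.5λ, an odd multiple of λ/2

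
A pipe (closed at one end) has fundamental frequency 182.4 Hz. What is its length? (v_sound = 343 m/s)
L = v/(4f₁) = 0.4701 m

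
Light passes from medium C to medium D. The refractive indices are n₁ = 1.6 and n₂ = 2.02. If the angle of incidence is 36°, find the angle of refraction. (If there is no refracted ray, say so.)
sin θ₂ = (n₁/n₂)·sin θ₁ = 0.4656 → θ₂ = 27.75°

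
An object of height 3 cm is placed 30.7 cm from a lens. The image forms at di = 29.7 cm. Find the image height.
hi = (-di/do) × ho = -2.902 cm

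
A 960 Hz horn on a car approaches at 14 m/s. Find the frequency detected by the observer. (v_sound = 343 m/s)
f_obs = f·v/(v − v_s) = 1001 Hz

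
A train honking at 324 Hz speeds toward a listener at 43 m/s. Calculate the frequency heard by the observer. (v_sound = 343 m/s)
f_obs = f·v/(v − v_s) = 370.4 Hz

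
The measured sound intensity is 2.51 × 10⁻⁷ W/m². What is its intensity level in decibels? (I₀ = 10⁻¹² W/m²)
β = 10·log₁₀(I/I₀) = 54 dB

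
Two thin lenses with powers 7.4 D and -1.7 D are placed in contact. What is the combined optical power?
P_total = P₁ + P₂ = 5.7 D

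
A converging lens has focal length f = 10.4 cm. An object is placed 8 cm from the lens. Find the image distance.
1/di = 1/f − 1/do → di = -34.67 cm (virtual image)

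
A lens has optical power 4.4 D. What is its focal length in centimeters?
f = 1/P = 22.73 cm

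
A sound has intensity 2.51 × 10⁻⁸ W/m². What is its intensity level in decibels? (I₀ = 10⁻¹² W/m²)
β = 10·log₁₀(I/I₀) = 44 dB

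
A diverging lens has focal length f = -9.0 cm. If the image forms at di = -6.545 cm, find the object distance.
1/do = 1/f − 1/di → do = 23.99 cm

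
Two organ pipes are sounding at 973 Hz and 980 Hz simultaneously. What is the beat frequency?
7 Hz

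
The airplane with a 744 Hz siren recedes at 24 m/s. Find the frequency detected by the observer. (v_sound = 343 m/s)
f_obs = f·v/(v + v_s) = 695.3 Hz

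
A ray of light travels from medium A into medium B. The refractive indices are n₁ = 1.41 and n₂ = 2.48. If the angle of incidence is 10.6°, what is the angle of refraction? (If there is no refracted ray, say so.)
sin θ₂ = (n₁/n₂)·sin θ₁ = 0.1046 → θ₂ = 6.003°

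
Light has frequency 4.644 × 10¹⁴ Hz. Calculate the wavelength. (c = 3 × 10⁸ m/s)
λ = c/f = 646 nm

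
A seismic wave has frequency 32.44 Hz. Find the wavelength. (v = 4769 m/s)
λ = v/f = 147 m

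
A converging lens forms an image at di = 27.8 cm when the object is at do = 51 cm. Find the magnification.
M = −di/do = -0.5451 (inverted image)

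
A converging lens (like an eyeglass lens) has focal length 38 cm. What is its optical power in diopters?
P = 1/f = 2.632 D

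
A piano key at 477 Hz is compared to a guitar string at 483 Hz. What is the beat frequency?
6 Hz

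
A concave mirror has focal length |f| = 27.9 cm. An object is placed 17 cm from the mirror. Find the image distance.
f = +27.9 cm (concave); 1/di = 1/f − 1/do → di = -43.51 cm (virtual image, behind mirror)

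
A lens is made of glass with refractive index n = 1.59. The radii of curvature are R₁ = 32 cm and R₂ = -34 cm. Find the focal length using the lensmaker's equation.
1/f = (n − 1)(1/R₁ − 1/R₂) → f = 27.94 cm (converging lens)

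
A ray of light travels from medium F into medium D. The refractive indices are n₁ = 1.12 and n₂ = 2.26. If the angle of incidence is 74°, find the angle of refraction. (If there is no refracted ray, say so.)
sin θ₂ = (n₁/n₂)·sin θ₁ = 0.4764 → θ₂ = 28.45°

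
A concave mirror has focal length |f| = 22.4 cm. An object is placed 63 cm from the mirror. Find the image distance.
f = +22.4 cm (concave); 1/di = 1/f − 1/do → di = 34.76 cm (real image, in front of mirror)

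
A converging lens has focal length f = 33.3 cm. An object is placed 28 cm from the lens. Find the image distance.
1/di = 1/f − 1/do → di = -175.9 cm (virtual image)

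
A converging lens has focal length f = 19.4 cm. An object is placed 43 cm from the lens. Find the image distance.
1/di = 1/f − 1/do → di = 35.35 cm (real image)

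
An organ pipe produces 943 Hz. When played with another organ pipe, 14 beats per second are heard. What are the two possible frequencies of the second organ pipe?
f₂ = 943 ± 14 Hz → 957 Hz or 929 Hz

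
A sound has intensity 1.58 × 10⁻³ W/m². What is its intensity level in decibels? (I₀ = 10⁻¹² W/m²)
β = 10·log₁₀(I/I₀) = 91.99 dB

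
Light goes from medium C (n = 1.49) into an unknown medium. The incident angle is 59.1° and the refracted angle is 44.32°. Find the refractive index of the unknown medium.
n₂ = n₁·sin θ₁ / sin θ₂ = 1.83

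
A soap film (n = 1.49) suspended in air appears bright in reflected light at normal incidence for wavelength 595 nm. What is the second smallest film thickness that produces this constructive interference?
2nt = (m − ½)λ with m = 2 → t = (m − ½)λ/(2n) = 299.5 nm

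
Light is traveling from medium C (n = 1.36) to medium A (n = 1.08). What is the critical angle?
θc = arcsin(n₂/n₁) = 52.57°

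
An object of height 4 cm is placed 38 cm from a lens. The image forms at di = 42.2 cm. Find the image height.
hi = (-di/do) × ho = -4.442 cm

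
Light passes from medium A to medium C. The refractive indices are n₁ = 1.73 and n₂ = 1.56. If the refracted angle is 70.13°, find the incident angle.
sin θ₁ = (n₂/n₁)·sin θ₂ → θ₁ = 58°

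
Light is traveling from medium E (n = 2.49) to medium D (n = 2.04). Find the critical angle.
θc = arcsin(n₂/n₁) = 55.01°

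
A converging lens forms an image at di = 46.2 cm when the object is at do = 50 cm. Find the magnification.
M = −di/do = -0.924 (inverted image)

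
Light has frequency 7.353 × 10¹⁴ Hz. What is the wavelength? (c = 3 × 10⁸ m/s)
λ = c/f = 408 nm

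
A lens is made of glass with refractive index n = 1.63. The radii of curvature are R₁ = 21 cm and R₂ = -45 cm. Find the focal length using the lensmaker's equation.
1/f = (n − 1)(1/R₁ − 1/R₂) → f = 22.73 cm (converging lens)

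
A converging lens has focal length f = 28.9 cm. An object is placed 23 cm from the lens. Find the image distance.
1/di = 1/f − 1/do → di = -112.7 cm (virtual image)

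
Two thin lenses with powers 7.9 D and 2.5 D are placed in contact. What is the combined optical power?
P_total = P₁ + P₂ = 10.4 D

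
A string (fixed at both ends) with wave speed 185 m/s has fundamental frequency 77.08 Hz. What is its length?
L = v/(2f₁) = 1.2 m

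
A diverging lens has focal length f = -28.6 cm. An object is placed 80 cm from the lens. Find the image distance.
1/di = 1/f − 1/do → di = -21.07 cm (virtual image)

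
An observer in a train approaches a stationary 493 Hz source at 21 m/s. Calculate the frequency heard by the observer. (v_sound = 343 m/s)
f_obs = f·(v + v_o)/v = 523.2 Hz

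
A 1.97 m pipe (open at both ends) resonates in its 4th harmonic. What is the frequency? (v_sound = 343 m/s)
fₙ = nv/(2L) = 348.2 Hz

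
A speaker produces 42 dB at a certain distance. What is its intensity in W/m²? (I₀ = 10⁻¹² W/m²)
I = I₀·10^(β/10) = 1.58 × 10⁻⁸ W/m²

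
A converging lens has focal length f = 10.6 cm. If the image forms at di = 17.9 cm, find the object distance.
1/do = 1/f − 1/di → do = 25.99 cm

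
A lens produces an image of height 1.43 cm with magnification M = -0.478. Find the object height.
ho = |hi|/|M| = 2.992 cm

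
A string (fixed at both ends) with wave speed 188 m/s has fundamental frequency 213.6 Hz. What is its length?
L = v/(2f₁) = 0.4401 m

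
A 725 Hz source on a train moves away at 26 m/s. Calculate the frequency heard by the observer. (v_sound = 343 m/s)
f_obs = f·v/(v + v_s) = 673.9 Hz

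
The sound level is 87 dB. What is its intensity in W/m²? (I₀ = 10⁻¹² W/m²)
I = I₀·10^(β/10) = 5.01 × 10⁻⁴ W/m²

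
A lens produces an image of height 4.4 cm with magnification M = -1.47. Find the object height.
ho = |hi|/|M| = 2.993 cm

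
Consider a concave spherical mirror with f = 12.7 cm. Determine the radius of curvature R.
R = 2|f| = 25.4 cm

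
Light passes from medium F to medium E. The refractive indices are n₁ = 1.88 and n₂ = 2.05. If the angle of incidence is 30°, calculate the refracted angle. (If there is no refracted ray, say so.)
sin θ₂ = (n₁/n₂)·sin θ₁ = 0.4585 → θ₂ = 27.29°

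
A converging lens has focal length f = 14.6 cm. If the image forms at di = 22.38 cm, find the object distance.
1/do = 1/f − 1/di → do = 42 cm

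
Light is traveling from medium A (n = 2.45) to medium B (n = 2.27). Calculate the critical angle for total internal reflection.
θc = arcsin(n₂/n₁) = 67.9°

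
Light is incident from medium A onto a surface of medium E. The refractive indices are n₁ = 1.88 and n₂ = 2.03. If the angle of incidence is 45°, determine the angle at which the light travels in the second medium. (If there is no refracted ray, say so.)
sin θ₂ = (n₁/n₂)·sin θ₁ = 0.6549 → θ₂ = 40.91°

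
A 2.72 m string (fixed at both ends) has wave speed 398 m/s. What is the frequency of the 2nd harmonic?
fₙ = nv/(2L) = 146.3 Hz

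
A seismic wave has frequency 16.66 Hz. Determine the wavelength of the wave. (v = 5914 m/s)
λ = v/f = 355 m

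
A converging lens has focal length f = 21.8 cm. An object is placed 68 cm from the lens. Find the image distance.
1/di = 1/f − 1/do → di = 32.09 cm (real image)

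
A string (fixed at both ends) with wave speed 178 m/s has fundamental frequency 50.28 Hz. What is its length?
L = v/(2f₁) = 1.77 m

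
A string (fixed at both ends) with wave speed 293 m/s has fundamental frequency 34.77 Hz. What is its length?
L = v/(2f₁) = 4.213 m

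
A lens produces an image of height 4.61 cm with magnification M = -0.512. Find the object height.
ho = |hi|/|M| = 9.004 cm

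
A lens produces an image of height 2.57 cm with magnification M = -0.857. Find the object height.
ho = |hi|/|M| = 2.999 cm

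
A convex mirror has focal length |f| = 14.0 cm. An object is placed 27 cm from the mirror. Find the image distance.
f = −14.0 cm (convex); 1/di = 1/f − 1/do → di = -9.22 cm (virtual image, behind mirror)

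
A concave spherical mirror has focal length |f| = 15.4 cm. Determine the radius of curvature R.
R = 2|f| = 30.8 cm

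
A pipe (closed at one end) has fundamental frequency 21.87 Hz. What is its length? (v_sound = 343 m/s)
L = v/(4f₁) = 3.921 m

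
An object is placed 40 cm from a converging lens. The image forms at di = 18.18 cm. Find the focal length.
1/f = 1/do + 1/di → f = 12.5 cm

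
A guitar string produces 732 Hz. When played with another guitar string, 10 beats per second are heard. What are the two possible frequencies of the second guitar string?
f₂ = 732 ± 10 Hz → 742 Hz or 722 Hz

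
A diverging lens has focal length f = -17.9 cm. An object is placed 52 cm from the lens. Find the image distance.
1/di = 1/f − 1/do → di = -13.32 cm (virtual image)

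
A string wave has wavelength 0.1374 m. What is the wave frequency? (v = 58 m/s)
f = v/λ = 422.1 Hz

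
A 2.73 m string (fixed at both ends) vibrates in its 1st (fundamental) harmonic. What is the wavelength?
λₙ = 2L/n = 5.46 m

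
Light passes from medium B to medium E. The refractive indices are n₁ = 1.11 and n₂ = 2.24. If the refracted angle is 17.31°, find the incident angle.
sin θ₁ = (n₂/n₁)·sin θ₂ → θ₁ = 36.9°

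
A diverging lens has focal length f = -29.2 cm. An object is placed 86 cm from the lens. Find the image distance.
1/di = 1/f − 1/do → di = -21.8 cm (virtual image)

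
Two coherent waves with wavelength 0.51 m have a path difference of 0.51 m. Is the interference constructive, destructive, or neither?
constructive — path difference = 1λ, a whole number of wavelengths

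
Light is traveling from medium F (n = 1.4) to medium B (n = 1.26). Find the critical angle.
θc = arcsin(n₂/n₁) = 64.16°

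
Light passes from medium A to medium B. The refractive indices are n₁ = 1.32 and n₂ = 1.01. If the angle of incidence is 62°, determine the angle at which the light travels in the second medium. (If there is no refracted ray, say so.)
sin θ₂ = (n₁/n₂)·sin θ₁ = 1.154 > 1, so there is no refracted ray — the light undergoes total internal reflection.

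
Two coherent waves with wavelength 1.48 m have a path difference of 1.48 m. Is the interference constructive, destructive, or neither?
constructive — path difference = 1λ, a whole number of wavelengths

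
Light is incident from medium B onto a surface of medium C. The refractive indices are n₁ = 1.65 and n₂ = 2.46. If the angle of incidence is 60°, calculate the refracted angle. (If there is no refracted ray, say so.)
sin θ₂ = (n₁/n₂)·sin θ₁ = 0.5809 → θ₂ = 35.51°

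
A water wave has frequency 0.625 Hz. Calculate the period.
T = 1/f = 1.6 s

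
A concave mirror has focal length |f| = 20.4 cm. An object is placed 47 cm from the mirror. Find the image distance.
f = +20.4 cm (concave); 1/di = 1/f − 1/do → di = 36.05 cm (real image, in front of mirror)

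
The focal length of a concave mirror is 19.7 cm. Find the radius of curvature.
R = 2|f| = 39.4 cm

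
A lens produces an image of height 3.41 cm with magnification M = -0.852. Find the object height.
ho = |hi|/|M| = 4.002 cm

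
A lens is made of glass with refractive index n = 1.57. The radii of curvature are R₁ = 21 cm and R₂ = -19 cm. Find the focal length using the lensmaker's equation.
1/f = (n − 1)(1/R₁ − 1/R₂) → f = 17.5 cm (converging lens)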